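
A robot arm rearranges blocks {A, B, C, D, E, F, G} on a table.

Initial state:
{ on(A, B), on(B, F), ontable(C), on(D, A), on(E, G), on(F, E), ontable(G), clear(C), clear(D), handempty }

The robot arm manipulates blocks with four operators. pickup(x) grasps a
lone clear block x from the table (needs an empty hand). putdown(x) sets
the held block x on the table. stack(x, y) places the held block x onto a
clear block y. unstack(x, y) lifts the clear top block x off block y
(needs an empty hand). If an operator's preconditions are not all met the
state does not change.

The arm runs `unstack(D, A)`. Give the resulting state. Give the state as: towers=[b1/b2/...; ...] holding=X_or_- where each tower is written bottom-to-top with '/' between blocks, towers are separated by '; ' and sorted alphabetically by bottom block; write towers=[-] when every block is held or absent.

before: towers=[C; G/E/F/B/A/D] holding=-
pre[unstack(D, A)]: on(D,A) ok, clear(D) ok, handempty ok
all met → apply unstack(D, A)
after:  towers=[C; G/E/F/B/A] holding=D

towers=[C; G/E/F/B/A] holding=D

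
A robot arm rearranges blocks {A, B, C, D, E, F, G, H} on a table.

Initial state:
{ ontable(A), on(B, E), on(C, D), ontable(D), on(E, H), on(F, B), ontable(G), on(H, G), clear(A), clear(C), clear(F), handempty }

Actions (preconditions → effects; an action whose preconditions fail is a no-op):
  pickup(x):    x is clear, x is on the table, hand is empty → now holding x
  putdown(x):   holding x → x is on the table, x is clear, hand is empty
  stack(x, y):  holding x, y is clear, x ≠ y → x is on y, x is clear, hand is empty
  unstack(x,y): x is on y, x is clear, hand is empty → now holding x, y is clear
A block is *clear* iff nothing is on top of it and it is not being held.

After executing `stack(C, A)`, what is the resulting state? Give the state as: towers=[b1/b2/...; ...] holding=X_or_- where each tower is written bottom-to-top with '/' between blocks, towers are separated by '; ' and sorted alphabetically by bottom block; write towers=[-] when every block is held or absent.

before: towers=[A; D/C; G/H/E/B/F] holding=-
pre[stack(C, A)]: holding(C) no, clear(A) yes, C≠A yes
holding(C) unmet → stack(C, A) is a no-op
after:  towers=[A; D/C; G/H/E/B/F] holding=-

towers=[A; D/C; G/H/E/B/F] holding=-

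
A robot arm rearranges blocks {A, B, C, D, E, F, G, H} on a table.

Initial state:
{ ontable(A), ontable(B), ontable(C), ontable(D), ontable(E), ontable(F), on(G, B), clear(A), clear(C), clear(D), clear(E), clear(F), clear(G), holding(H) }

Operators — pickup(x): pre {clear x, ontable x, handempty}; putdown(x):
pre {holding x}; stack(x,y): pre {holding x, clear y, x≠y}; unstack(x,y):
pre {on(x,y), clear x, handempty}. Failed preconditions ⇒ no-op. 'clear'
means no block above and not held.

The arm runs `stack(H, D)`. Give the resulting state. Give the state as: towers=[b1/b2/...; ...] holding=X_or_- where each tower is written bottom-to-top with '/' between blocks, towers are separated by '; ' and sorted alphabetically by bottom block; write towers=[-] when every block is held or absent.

before: towers=[A; B/G; C; D; E; F] holding=H
pre[stack(H, D)]: holding(H) ok, clear(D) ok, H≠D ok
all met → apply stack(H, D)
after:  towers=[A; B/G; C; D/H; E; F] holding=-

towers=[A; B/G; C; D/H; E; F] holding=-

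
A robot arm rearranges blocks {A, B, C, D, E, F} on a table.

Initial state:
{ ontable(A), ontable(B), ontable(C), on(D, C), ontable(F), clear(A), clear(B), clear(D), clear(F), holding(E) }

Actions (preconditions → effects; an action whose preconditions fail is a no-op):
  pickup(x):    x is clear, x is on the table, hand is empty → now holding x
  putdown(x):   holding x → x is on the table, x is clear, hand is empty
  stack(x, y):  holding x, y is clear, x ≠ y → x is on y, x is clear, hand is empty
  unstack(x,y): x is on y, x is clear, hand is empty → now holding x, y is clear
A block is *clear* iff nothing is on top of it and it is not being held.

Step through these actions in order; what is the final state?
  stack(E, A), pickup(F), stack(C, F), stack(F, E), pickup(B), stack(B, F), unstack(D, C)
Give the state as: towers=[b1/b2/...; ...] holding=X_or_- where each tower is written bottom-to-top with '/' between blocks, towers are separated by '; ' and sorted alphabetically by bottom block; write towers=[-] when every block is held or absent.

step 1 (stack(E, A)): towers=[A/E; B; C/D; F] holding=-
step 2 (pickup(F)): towers=[A/E; B; C/D] holding=F
step 3 (stack(C, F)) [no-op]: towers=[A/E; B; C/D] holding=F
step 4 (stack(F, E)): towers=[A/E/F; B; C/D] holding=-
step 5 (pickup(B)): towers=[A/E/F; C/D] holding=B
step 6 (stack(B, F)): towers=[A/E/F/B; C/D] holding=-
step 7 (unstack(D, C)): towers=[A/E/F/B; C] holding=D

towers=[A/E/F/B; C] holding=D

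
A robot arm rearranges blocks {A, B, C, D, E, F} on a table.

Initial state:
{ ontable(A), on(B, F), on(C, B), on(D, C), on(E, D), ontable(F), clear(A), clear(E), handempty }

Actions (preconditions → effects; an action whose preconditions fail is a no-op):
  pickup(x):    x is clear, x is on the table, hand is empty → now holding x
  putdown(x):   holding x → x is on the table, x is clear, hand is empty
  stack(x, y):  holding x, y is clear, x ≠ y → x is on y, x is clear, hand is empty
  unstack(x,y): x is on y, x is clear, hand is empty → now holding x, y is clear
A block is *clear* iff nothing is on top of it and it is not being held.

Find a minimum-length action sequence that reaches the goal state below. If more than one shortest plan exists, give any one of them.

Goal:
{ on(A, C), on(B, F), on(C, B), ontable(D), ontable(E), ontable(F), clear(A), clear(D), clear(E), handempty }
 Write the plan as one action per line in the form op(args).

unstack(E, D)
putdown(E)
unstack(D, C)
putdown(D)
pickup(A)
stack(A, C)

step 1 (unstack(E, D)): towers=[A; F/B/C/D] holding=E
step 2 (putdown(E)): towers=[A; E; F/B/C/D] holding=-
step 3 (unstack(D, C)): towers=[A; E; F/B/C] holding=D
step 4 (putdown(D)): towers=[A; D; E; F/B/C] holding=-
step 5 (pickup(A)): towers=[D; E; F/B/C] holding=A
step 6 (stack(A, C)): towers=[D; E; F/B/C/A] holding=-
goal check: towers=[D; E; F/B/C/A] holding=- — reached (length 6, optimal by BFS)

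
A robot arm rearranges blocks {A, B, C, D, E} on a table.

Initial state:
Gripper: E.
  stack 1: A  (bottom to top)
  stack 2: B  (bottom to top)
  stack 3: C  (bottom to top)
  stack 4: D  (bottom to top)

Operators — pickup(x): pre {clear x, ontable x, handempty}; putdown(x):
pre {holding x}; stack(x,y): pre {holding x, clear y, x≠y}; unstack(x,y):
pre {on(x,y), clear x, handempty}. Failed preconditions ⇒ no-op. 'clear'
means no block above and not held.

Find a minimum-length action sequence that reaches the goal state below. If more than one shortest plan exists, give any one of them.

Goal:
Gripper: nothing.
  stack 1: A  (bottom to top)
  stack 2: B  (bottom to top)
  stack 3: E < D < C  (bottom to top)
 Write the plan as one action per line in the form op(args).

step 1 (putdown(E)): towers=[A; B; C; D; E] holding=-
step 2 (pickup(D)): towers=[A; B; C; E] holding=D
step 3 (stack(D, E)): towers=[A; B; C; E/D] holding=-
step 4 (pickup(C)): towers=[A; B; E/D] holding=C
step 5 (stack(C, D)): towers=[A; B; E/D/C] holding=-
goal check: towers=[A; B; E/D/C] holding=- — reached (length 5, optimal by BFS)

putdown(E)
pickup(D)
stack(D, E)
pickup(C)
stack(C, D)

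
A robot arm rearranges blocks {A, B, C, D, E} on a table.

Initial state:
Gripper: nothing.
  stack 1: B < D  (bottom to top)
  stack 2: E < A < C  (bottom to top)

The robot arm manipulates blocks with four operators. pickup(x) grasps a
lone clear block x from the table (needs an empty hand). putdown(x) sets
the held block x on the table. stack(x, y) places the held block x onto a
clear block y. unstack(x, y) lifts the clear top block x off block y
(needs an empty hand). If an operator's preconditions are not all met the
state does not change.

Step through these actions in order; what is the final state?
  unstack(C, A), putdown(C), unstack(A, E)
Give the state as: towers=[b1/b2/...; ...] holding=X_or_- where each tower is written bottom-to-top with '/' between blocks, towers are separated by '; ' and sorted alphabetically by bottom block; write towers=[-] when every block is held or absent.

step 1 (unstack(C, A)): towers=[B/D; E/A] holding=C
step 2 (putdown(C)): towers=[B/D; C; E/A] holding=-
step 3 (unstack(A, E)): towers=[B/D; C; E] holding=A

towers=[B/D; C; E] holding=A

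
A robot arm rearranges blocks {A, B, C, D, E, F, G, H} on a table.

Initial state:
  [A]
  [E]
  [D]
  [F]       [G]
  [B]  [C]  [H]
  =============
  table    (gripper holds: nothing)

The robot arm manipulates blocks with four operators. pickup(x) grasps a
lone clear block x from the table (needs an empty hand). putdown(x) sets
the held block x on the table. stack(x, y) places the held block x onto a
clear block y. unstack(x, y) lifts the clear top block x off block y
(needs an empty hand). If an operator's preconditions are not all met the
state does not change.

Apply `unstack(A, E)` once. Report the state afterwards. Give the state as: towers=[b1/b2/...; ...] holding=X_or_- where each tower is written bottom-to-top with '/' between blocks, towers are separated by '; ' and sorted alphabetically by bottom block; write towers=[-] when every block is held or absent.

towers=[B/F/D/E; C; H/G] holding=A

before: towers=[B/F/D/E/A; C; H/G] holding=-
pre[unstack(A, E)]: on(A,E) ok, clear(A) ok, handempty ok
all met → apply unstack(A, E)
after:  towers=[B/F/D/E; C; H/G] holding=A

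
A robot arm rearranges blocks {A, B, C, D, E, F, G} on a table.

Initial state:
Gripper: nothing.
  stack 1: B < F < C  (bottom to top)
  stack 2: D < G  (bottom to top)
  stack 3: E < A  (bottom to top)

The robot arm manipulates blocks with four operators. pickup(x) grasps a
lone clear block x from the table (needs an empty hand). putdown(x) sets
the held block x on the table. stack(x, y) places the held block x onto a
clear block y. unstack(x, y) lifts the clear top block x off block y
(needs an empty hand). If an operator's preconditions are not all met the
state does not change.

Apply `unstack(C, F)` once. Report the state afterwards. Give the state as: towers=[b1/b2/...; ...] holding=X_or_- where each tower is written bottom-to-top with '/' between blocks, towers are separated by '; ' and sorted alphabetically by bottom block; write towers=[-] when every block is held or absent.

towers=[B/F; D/G; E/A] holding=C

before: towers=[B/F/C; D/G; E/A] holding=-
pre[unstack(C, F)]: on(C,F) ✓, clear(C) ✓, handempty ✓
all met → apply unstack(C, F)
after:  towers=[B/F; D/G; E/A] holding=C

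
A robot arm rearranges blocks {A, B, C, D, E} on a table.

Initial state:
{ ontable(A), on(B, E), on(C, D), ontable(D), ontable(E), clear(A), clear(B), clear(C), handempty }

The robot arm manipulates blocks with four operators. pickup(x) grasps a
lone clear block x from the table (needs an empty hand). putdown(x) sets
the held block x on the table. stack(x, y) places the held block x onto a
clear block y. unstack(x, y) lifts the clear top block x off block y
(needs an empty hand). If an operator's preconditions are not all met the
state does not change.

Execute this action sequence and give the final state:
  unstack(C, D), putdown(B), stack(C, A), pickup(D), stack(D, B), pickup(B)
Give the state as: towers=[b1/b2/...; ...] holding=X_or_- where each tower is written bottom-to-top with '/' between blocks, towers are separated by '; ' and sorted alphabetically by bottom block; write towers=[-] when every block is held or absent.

towers=[A/C; E/B/D] holding=-

step 1 (unstack(C, D)): towers=[A; D; E/B] holding=C
step 2 (putdown(B)) [no-op]: towers=[A; D; E/B] holding=C
step 3 (stack(C, A)): towers=[A/C; D; E/B] holding=-
step 4 (pickup(D)): towers=[A/C; E/B] holding=D
step 5 (stack(D, B)): towers=[A/C; E/B/D] holding=-
step 6 (pickup(B)) [no-op]: towers=[A/C; E/B/D] holding=-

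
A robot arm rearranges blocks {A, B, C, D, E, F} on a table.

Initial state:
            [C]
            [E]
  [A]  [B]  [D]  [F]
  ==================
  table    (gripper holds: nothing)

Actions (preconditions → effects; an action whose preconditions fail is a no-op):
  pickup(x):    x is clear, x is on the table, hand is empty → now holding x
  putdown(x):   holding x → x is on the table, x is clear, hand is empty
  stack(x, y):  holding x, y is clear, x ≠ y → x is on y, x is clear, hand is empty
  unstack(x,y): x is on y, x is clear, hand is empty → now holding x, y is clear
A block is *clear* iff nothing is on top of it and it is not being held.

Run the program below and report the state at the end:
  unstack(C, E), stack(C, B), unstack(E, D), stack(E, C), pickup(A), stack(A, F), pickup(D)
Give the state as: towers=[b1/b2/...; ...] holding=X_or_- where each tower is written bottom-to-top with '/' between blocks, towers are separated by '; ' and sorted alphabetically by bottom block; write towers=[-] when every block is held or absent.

step 1 (unstack(C, E)): towers=[A; B; D/E; F] holding=C
step 2 (stack(C, B)): towers=[A; B/C; D/E; F] holding=-
step 3 (unstack(E, D)): towers=[A; B/C; D; F] holding=E
step 4 (stack(E, C)): towers=[A; B/C/E; D; F] holding=-
step 5 (pickup(A)): towers=[B/C/E; D; F] holding=A
step 6 (stack(A, F)): towers=[B/C/E; D; F/A] holding=-
step 7 (pickup(D)): towers=[B/C/E; F/A] holding=D

towers=[B/C/E; F/A] holding=D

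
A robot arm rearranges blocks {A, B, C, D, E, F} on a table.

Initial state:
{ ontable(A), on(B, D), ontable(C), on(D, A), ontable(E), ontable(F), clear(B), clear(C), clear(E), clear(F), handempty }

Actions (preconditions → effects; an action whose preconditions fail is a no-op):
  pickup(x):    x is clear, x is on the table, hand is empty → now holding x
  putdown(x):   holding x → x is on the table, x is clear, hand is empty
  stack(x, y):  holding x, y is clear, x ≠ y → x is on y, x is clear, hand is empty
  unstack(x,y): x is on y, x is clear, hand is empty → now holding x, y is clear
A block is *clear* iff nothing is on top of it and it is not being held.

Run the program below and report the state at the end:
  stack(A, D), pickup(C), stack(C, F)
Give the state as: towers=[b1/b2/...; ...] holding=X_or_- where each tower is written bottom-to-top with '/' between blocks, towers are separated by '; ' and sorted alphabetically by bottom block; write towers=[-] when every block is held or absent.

step 1 (stack(A, D)) [no-op]: towers=[A/D/B; C; E; F] holding=-
step 2 (pickup(C)): towers=[A/D/B; E; F] holding=C
step 3 (stack(C, F)): towers=[A/D/B; E; F/C] holding=-

towers=[A/D/B; E; F/C] holding=-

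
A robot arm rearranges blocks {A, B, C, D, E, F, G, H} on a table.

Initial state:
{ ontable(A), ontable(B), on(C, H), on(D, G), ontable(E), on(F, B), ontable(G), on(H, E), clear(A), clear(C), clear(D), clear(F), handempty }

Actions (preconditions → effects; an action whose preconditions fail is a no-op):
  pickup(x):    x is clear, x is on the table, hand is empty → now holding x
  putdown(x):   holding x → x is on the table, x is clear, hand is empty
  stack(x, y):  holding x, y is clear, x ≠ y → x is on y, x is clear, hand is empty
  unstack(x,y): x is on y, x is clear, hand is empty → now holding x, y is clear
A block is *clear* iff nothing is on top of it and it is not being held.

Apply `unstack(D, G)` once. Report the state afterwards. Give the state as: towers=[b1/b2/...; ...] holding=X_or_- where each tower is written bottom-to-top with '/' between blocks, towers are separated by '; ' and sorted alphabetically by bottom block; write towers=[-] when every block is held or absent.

towers=[A; B/F; E/H/C; G] holding=D

before: towers=[A; B/F; E/H/C; G/D] holding=-
pre[unstack(D, G)]: on(D,G) ✓, clear(D) ✓, handempty ✓
all met → apply unstack(D, G)
after:  towers=[A; B/F; E/H/C; G] holding=D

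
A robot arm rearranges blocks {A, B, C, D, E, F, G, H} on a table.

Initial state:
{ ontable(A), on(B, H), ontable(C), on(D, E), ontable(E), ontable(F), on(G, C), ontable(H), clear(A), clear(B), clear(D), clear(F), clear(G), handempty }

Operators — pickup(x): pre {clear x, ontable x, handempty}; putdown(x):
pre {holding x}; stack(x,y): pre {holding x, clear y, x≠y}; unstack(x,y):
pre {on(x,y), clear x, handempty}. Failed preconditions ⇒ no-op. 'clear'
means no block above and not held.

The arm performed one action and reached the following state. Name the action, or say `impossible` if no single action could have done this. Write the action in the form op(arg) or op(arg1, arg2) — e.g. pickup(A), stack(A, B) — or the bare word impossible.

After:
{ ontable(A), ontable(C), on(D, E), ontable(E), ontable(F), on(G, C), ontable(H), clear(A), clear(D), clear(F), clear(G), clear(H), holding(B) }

unstack(B, H)

target: towers=[A; C/G; E/D; F; H] holding=B
     unstack(G, C) → towers=[A; C; E/D; F; H/B] holding=G
         pickup(A) → towers=[C/G; E/D; F; H/B] holding=A
     unstack(B, H) → towers=[A; C/G; E/D; F; H] holding=B  ← match
         pickup(F) → towers=[A; C/G; E/D; H/B] holding=F
     unstack(D, E) → towers=[A; C/G; E; F; H/B] holding=D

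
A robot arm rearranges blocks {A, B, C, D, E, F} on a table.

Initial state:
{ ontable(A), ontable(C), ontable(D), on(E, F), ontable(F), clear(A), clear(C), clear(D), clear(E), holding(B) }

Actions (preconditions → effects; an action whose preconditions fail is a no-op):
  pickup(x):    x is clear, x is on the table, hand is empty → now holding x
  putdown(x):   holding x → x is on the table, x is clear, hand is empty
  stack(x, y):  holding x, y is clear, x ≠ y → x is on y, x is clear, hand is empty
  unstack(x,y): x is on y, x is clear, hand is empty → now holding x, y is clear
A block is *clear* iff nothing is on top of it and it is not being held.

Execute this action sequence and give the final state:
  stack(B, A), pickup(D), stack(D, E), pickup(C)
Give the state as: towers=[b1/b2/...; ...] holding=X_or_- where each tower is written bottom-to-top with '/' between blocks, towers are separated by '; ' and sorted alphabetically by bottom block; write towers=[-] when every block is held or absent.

step 1 (stack(B, A)): towers=[A/B; C; D; F/E] holding=-
step 2 (pickup(D)): towers=[A/B; C; F/E] holding=D
step 3 (stack(D, E)): towers=[A/B; C; F/E/D] holding=-
step 4 (pickup(C)): towers=[A/B; F/E/D] holding=C

towers=[A/B; F/E/D] holding=C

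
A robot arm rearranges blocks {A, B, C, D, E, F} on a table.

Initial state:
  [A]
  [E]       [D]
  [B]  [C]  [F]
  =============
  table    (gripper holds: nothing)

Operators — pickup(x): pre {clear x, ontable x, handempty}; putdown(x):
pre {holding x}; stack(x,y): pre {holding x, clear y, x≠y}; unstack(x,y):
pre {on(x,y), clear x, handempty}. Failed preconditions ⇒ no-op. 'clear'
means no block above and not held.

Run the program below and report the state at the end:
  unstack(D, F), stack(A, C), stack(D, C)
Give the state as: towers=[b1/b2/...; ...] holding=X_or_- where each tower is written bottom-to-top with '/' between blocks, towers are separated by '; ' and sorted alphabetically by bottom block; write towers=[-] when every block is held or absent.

towers=[B/E/A; C/D; F] holding=-

step 1 (unstack(D, F)): towers=[B/E/A; C; F] holding=D
step 2 (stack(A, C)) [no-op]: towers=[B/E/A; C; F] holding=D
step 3 (stack(D, C)): towers=[B/E/A; C/D; F] holding=-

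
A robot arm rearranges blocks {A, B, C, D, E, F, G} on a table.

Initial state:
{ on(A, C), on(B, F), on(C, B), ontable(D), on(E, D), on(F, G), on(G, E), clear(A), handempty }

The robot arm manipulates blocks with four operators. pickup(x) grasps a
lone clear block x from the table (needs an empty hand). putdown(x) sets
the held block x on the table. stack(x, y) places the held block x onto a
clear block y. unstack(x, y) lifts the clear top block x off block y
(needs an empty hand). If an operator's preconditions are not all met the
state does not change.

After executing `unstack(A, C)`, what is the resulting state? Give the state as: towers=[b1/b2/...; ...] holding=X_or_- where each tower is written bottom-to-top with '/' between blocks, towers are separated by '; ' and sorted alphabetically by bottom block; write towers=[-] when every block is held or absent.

before: towers=[D/E/G/F/B/C/A] holding=-
pre[unstack(A, C)]: on(A,C) ok, clear(A) ok, handempty ok
all met → apply unstack(A, C)
after:  towers=[D/E/G/F/B/C] holding=A

towers=[D/E/G/F/B/C] holding=A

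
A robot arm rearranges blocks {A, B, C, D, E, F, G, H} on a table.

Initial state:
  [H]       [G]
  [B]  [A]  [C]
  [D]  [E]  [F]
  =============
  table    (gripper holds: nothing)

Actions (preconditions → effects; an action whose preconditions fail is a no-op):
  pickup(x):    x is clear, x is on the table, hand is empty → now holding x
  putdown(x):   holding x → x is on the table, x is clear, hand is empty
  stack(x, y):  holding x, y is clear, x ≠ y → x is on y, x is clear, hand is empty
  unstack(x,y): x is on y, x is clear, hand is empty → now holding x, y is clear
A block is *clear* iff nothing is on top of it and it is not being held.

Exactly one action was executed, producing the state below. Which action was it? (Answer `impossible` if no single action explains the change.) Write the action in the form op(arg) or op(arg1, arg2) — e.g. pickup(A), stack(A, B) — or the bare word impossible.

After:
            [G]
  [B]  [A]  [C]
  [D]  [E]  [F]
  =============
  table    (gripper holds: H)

unstack(H, B)

target: towers=[D/B; E/A; F/C/G] holding=H
     unstack(G, C) → towers=[D/B/H; E/A; F/C] holding=G
     unstack(A, E) → towers=[D/B/H; E; F/C/G] holding=A
     unstack(H, B) → towers=[D/B; E/A; F/C/G] holding=H  ← match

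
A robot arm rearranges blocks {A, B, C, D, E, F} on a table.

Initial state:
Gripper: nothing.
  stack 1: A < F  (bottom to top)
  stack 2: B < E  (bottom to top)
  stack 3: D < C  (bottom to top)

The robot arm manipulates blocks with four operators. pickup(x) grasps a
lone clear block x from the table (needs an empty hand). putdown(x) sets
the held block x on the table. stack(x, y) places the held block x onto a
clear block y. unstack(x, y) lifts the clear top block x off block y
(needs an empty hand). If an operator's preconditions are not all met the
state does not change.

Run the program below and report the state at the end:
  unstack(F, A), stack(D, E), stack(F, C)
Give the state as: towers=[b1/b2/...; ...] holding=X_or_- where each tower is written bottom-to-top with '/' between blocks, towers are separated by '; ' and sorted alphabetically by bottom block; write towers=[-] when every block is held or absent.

step 1 (unstack(F, A)): towers=[A; B/E; D/C] holding=F
step 2 (stack(D, E)) [no-op]: towers=[A; B/E; D/C] holding=F
step 3 (stack(F, C)): towers=[A; B/E; D/C/F] holding=-

towers=[A; B/E; D/C/F] holding=-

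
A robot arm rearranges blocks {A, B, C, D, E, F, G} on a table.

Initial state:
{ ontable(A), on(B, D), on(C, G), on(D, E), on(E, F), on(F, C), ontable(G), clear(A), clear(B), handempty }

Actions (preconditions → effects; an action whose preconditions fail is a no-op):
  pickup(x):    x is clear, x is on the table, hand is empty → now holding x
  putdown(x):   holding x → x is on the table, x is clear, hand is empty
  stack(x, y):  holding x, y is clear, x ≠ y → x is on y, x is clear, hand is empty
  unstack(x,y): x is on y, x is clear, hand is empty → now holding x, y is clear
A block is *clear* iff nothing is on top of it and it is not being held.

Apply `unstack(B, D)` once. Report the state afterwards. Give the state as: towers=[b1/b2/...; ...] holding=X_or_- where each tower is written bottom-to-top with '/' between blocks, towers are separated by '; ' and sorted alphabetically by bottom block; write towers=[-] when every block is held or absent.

before: towers=[A; G/C/F/E/D/B] holding=-
pre[unstack(B, D)]: on(B,D) yes, clear(B) yes, handempty yes
all met → apply unstack(B, D)
after:  towers=[A; G/C/F/E/D] holding=B

towers=[A; G/C/F/E/D] holding=B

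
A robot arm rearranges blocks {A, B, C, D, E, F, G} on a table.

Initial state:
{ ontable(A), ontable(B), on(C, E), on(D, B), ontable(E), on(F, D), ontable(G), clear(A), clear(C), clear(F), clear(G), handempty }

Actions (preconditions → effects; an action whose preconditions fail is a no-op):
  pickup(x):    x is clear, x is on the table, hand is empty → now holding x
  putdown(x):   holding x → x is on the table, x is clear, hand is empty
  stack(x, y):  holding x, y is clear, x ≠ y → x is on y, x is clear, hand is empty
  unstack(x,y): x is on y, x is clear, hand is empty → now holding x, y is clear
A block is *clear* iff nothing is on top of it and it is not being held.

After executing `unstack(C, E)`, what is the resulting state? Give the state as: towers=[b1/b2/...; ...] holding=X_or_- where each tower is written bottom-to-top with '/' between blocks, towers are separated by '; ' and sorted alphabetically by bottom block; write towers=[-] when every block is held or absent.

towers=[A; B/D/F; E; G] holding=C

before: towers=[A; B/D/F; E/C; G] holding=-
pre[unstack(C, E)]: on(C,E) ✓, clear(C) ✓, handempty ✓
all met → apply unstack(C, E)
after:  towers=[A; B/D/F; E; G] holding=C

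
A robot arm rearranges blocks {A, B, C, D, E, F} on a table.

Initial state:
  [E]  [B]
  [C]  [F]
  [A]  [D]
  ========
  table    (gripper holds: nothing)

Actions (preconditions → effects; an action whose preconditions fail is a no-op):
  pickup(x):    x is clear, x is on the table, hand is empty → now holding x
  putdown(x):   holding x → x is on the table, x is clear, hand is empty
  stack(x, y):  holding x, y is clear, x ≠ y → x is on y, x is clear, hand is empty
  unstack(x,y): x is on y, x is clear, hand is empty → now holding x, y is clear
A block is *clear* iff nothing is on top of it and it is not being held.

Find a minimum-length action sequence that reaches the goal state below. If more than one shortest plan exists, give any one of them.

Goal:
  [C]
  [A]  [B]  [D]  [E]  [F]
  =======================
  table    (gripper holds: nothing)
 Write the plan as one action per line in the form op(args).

step 1 (unstack(B, F)): towers=[A/C/E; D/F] holding=B
step 2 (putdown(B)): towers=[A/C/E; B; D/F] holding=-
step 3 (unstack(F, D)): towers=[A/C/E; B; D] holding=F
step 4 (putdown(F)): towers=[A/C/E; B; D; F] holding=-
step 5 (unstack(E, C)): towers=[A/C; B; D; F] holding=E
step 6 (putdown(E)): towers=[A/C; B; D; E; F] holding=-
goal check: towers=[A/C; B; D; E; F] holding=- — reached (length 6, optimal by BFS)

unstack(B, F)
putdown(B)
unstack(F, D)
putdown(F)
unstack(E, C)
putdown(E)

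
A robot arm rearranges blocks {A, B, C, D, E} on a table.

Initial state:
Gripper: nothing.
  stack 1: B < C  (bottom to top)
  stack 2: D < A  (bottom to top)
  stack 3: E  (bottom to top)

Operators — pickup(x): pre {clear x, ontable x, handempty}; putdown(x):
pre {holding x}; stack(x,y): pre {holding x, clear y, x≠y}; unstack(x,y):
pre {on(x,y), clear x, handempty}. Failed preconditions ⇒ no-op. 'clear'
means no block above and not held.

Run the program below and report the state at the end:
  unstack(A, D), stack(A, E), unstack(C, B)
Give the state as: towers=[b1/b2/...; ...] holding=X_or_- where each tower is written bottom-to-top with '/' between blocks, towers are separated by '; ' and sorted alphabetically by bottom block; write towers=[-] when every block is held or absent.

step 1 (unstack(A, D)): towers=[B/C; D; E] holding=A
step 2 (stack(A, E)): towers=[B/C; D; E/A] holding=-
step 3 (unstack(C, B)): towers=[B; D; E/A] holding=C

towers=[B; D; E/A] holding=C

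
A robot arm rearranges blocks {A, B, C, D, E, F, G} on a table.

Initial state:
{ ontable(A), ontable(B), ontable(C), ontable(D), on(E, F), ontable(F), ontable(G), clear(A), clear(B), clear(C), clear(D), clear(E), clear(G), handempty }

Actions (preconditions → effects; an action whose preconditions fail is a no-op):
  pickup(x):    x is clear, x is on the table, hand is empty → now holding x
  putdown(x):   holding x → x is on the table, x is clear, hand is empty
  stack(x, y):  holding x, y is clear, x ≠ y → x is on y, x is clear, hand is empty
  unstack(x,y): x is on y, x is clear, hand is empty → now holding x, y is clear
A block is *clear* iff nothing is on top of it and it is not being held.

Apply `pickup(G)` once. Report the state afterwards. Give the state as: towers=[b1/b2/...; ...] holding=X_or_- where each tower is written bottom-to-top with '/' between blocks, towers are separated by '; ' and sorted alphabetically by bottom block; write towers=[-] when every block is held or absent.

towers=[A; B; C; D; F/E] holding=G

before: towers=[A; B; C; D; F/E; G] holding=-
pre[pickup(G)]: clear(G) ✓, ontable(G) ✓, handempty ✓
all met → apply pickup(G)
after:  towers=[A; B; C; D; F/E] holding=G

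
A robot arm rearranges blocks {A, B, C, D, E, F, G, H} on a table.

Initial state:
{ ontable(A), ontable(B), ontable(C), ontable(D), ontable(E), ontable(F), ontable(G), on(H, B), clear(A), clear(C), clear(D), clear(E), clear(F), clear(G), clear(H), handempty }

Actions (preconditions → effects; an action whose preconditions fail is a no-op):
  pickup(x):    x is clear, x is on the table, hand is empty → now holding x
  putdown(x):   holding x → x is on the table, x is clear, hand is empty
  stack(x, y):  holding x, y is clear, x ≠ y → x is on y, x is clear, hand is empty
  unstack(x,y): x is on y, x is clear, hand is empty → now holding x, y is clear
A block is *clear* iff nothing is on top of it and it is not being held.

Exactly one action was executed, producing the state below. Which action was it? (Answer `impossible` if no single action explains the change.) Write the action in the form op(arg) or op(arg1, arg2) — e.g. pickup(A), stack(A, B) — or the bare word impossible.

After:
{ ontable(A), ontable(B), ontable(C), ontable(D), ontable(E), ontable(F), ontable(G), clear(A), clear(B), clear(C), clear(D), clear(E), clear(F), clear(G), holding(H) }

unstack(H, B)

target: towers=[A; B; C; D; E; F; G] holding=H
         pickup(G) → towers=[A; B/H; C; D; E; F] holding=G
         pickup(A) → towers=[B/H; C; D; E; F; G] holding=A
         pickup(E) → towers=[A; B/H; C; D; F; G] holding=E
     unstack(H, B) → towers=[A; B; C; D; E; F; G] holding=H  ← match
         pickup(F) → towers=[A; B/H; C; D; E; G] holding=F
         pickup(D) → towers=[A; B/H; C; E; F; G] holding=D
         pickup(C) → towers=[A; B/H; D; E; F; G] holding=C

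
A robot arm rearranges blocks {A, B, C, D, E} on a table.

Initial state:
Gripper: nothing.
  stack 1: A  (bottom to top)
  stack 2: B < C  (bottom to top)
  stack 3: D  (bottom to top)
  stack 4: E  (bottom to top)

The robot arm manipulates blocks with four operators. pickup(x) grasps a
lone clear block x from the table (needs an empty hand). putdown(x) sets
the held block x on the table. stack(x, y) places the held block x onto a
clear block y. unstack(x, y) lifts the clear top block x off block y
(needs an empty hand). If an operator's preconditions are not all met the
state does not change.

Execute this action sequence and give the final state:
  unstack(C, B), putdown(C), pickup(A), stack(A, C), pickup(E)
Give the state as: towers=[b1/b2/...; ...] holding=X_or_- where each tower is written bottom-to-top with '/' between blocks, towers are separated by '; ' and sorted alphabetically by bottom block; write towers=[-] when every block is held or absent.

step 1 (unstack(C, B)): towers=[A; B; D; E] holding=C
step 2 (putdown(C)): towers=[A; B; C; D; E] holding=-
step 3 (pickup(A)): towers=[B; C; D; E] holding=A
step 4 (stack(A, C)): towers=[B; C/A; D; E] holding=-
step 5 (pickup(E)): towers=[B; C/A; D] holding=E

towers=[B; C/A; D] holding=E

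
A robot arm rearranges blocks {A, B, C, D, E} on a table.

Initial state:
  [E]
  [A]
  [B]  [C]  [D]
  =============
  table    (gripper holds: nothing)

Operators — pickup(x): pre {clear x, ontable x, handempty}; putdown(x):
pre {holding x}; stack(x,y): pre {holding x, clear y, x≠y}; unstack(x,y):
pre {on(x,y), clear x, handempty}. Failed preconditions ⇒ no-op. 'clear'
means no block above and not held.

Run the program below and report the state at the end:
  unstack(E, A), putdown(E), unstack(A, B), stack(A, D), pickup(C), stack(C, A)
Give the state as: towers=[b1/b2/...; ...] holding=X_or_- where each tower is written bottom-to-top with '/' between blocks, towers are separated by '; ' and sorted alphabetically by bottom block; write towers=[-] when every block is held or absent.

towers=[B; D/A/C; E] holding=-

step 1 (unstack(E, A)): towers=[B/A; C; D] holding=E
step 2 (putdown(E)): towers=[B/A; C; D; E] holding=-
step 3 (unstack(A, B)): towers=[B; C; D; E] holding=A
step 4 (stack(A, D)): towers=[B; C; D/A; E] holding=-
step 5 (pickup(C)): towers=[B; D/A; E] holding=C
step 6 (stack(C, A)): towers=[B; D/A/C; E] holding=-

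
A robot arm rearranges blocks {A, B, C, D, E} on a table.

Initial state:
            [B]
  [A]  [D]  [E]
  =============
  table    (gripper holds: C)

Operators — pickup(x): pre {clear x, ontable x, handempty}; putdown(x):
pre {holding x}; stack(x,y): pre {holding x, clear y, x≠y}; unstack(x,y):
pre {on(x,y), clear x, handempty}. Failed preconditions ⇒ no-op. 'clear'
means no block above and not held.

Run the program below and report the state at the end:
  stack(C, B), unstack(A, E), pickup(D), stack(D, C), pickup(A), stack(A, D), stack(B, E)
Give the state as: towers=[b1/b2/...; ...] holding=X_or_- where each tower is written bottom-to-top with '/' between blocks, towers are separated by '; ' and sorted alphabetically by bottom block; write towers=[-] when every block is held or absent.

towers=[E/B/C/D/A] holding=-

step 1 (stack(C, B)): towers=[A; D; E/B/C] holding=-
step 2 (unstack(A, E)) [no-op]: towers=[A; D; E/B/C] holding=-
step 3 (pickup(D)): towers=[A; E/B/C] holding=D
step 4 (stack(D, C)): towers=[A; E/B/C/D] holding=-
step 5 (pickup(A)): towers=[E/B/C/D] holding=A
step 6 (stack(A, D)): towers=[E/B/C/D/A] holding=-
step 7 (stack(B, E)) [no-op]: towers=[E/B/C/D/A] holding=-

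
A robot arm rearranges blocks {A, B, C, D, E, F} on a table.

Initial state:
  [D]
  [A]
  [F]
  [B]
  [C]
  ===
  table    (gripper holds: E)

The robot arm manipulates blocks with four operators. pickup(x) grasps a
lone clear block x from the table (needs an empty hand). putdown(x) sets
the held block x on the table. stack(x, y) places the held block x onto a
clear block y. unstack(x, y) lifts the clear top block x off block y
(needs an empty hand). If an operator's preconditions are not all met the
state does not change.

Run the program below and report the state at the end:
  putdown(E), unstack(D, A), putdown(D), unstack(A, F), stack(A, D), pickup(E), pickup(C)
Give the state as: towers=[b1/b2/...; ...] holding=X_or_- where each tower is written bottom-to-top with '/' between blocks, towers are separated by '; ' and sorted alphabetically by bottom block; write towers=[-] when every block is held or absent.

towers=[C/B/F; D/A] holding=E

step 1 (putdown(E)): towers=[C/B/F/A/D; E] holding=-
step 2 (unstack(D, A)): towers=[C/B/F/A; E] holding=D
step 3 (putdown(D)): towers=[C/B/F/A; D; E] holding=-
step 4 (unstack(A, F)): towers=[C/B/F; D; E] holding=A
step 5 (stack(A, D)): towers=[C/B/F; D/A; E] holding=-
step 6 (pickup(E)): towers=[C/B/F; D/A] holding=E
step 7 (pickup(C)) [no-op]: towers=[C/B/F; D/A] holding=E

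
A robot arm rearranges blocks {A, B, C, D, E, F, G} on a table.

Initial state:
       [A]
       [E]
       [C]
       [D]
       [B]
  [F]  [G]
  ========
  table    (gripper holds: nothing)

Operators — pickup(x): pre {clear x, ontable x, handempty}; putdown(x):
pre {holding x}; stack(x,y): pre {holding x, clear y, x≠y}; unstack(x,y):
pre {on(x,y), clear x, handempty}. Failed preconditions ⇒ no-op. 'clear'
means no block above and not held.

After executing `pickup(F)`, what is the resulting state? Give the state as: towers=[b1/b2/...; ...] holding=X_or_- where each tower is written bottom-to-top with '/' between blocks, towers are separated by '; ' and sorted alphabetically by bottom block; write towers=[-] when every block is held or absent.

towers=[G/B/D/C/E/A] holding=F

before: towers=[F; G/B/D/C/E/A] holding=-
pre[pickup(F)]: clear(F) ok, ontable(F) ok, handempty ok
all met → apply pickup(F)
after:  towers=[G/B/D/C/E/A] holding=F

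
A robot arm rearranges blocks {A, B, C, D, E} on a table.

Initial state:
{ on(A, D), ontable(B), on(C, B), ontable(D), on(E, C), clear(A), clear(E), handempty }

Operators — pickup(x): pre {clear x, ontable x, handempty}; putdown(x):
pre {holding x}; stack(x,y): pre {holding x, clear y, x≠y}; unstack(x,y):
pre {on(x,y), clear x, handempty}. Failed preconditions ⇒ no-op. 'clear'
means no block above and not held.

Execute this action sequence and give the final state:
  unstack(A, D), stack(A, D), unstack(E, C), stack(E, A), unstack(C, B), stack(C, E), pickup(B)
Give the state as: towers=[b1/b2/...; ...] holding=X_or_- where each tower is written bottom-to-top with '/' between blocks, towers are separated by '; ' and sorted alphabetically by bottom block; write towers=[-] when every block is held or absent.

towers=[D/A/E/C] holding=B

step 1 (unstack(A, D)): towers=[B/C/E; D] holding=A
step 2 (stack(A, D)): towers=[B/C/E; D/A] holding=-
step 3 (unstack(E, C)): towers=[B/C; D/A] holding=E
step 4 (stack(E, A)): towers=[B/C; D/A/E] holding=-
step 5 (unstack(C, B)): towers=[B; D/A/E] holding=C
step 6 (stack(C, E)): towers=[B; D/A/E/C] holding=-
step 7 (pickup(B)): towers=[D/A/E/C] holding=B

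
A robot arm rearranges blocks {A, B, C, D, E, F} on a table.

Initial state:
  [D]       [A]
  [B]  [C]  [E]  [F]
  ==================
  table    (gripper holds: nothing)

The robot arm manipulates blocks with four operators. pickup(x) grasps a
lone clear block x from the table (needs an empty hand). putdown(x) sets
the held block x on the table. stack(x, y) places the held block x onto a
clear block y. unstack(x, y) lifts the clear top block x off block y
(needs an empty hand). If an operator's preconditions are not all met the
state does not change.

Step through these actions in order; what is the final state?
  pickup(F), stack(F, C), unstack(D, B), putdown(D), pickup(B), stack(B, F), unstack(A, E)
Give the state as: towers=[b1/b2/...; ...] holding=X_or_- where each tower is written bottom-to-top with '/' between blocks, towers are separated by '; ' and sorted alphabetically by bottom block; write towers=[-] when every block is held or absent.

towers=[C/F/B; D; E] holding=A

step 1 (pickup(F)): towers=[B/D; C; E/A] holding=F
step 2 (stack(F, C)): towers=[B/D; C/F; E/A] holding=-
step 3 (unstack(D, B)): towers=[B; C/F; E/A] holding=D
step 4 (putdown(D)): towers=[B; C/F; D; E/A] holding=-
step 5 (pickup(B)): towers=[C/F; D; E/A] holding=B
step 6 (stack(B, F)): towers=[C/F/B; D; E/A] holding=-
step 7 (unstack(A, E)): towers=[C/F/B; D; E] holding=A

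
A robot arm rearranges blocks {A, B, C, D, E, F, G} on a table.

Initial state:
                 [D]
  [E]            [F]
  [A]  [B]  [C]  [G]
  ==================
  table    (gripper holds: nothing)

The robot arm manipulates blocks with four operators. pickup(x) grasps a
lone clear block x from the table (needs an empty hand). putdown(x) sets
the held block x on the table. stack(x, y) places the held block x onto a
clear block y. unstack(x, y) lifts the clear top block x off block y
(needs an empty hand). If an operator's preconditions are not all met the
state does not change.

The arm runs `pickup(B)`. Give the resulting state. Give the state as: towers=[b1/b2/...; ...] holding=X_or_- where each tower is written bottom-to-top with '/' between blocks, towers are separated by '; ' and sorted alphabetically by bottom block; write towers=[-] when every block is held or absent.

before: towers=[A/E; B; C; G/F/D] holding=-
pre[pickup(B)]: clear(B) yes, ontable(B) yes, handempty yes
all met → apply pickup(B)
after:  towers=[A/E; C; G/F/D] holding=B

towers=[A/E; C; G/F/D] holding=B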